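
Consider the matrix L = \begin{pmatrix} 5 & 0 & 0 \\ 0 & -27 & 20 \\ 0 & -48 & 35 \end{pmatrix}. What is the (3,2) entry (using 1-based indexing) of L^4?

Characteristic polynomial: r^3 - 13r^2 + 55r - 75 = (r - 5)^2(r - 3), so the eigenvalues are 3, 5, 5.
r=5: eigenvector (0, 5, 8).
r=5: eigenvector (1, 5, 8).
r=3: eigenvector (0, -2, -3).
P = [[0, 1, 0], [5, 5, -2], [8, 8, -3]], D = diag(5, 5, 3), P⁻¹ = [[-1, -3, 2], [1, 0, 0], [0, -8, 5]].
L⁴ = P·diag(625, 625, 81)·P⁻¹ = [[625, 0, 0], [0, -8079, 5440], [0, -13056, 8785]].
The requested entry is -13056.

-13056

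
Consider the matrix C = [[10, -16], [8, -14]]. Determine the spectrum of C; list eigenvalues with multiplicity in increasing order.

-6, 2

Characteristic polynomial: p(s) = s^2 + 4s - 12 = (s - 2)(s + 6).
Roots (with multiplicity): -6, 2.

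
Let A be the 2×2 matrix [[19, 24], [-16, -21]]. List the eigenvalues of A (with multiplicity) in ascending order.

-5, 3

Characteristic polynomial: p(r) = r^2 + 2r - 15 = (r - 3)(r + 5).
Roots (with multiplicity): -5, 3.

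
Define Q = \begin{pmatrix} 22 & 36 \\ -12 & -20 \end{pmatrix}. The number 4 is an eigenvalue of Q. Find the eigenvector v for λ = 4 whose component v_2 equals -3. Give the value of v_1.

Q − 4I = [[18, 36], [-12, -24]].
Solving (Q − 4I)v = 0 gives the eigenspace spanned by (6, -3).
With v_2 = -3, v = (6, -3), so v_1 = 6.

6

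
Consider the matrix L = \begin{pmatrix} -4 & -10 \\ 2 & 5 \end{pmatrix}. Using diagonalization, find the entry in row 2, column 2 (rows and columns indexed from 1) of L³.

5

Characteristic polynomial: λ^2 - λ = λ(λ - 1), so the eigenvalues are 0, 1.
λ=0: eigenvector (5, -2).
λ=1: eigenvector (-2, 1).
P = [[5, -2], [-2, 1]], D = diag(0, 1), P⁻¹ = [[1, 2], [2, 5]].
L³ = P·diag(0, 1)·P⁻¹ = [[-4, -10], [2, 5]].
The requested entry is 5.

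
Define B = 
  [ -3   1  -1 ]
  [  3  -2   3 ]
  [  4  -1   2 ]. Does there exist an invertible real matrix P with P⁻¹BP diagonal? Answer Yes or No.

Characteristic polynomial: p(μ) = μ^3 + 3μ^2 - 4 = (μ - 1)(μ + 2)^2.
μ = -2 has algebraic multiplicity 2; rank(B + 2I) = 2, so geometric multiplicity = 1.
Geometric multiplicity < algebraic multiplicity, so B is not diagonalizable.

No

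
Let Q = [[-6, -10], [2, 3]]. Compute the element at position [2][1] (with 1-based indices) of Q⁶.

Characteristic polynomial: r^2 + 3r + 2 = (r + 1)(r + 2), so the eigenvalues are -2, -1.
r=-2: eigenvector (5, -2).
r=-1: eigenvector (-2, 1).
P = [[5, -2], [-2, 1]], D = diag(-2, -1), P⁻¹ = [[1, 2], [2, 5]].
Q⁶ = P·diag(64, 1)·P⁻¹ = [[316, 630], [-126, -251]].
The requested entry is -126.

-126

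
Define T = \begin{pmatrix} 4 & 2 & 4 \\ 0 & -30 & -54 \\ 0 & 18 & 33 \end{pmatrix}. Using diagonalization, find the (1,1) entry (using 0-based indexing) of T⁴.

-3564

Characteristic polynomial: μ^3 - 7μ^2 - 6μ + 72 = (μ - 6)(μ - 4)(μ + 3), so the eigenvalues are -3, 4, 6.
μ=4: eigenvector (1, 0, 0).
μ=6: eigenvector (1, -3, 2).
μ=-3: eigenvector (0, -2, 1).
P = [[1, 1, 0], [0, -3, -2], [0, 2, 1]], D = diag(4, 6, -3), P⁻¹ = [[1, -1, -2], [0, 1, 2], [0, -2, -3]].
T⁴ = P·diag(256, 1296, 81)·P⁻¹ = [[256, 1040, 2080], [0, -3564, -7290], [0, 2430, 4941]].
The requested entry is -3564.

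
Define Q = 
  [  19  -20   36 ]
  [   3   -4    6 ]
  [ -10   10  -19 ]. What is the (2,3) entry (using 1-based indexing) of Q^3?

Characteristic polynomial: μ^3 + 4μ^2 - μ - 4 = (μ - 1)(μ + 1)(μ + 4), so the eigenvalues are -4, -1, 1.
μ=-1: eigenvector (1, 1, 0).
μ=-4: eigenvector (4, 1, -2).
μ=1: eigenvector (-2, 0, 1).
P = [[1, 4, -2], [1, 1, 0], [0, -2, 1]], D = diag(-1, -4, 1), P⁻¹ = [[1, 0, 2], [-1, 1, -2], [-2, 2, -3]].
Q³ = P·diag(-1, -64, 1)·P⁻¹ = [[259, -260, 516], [63, -64, 126], [-130, 130, -259]].
The requested entry is 126.

126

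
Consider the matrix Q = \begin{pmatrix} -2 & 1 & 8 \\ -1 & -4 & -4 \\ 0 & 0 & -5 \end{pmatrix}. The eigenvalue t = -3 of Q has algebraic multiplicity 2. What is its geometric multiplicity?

Q + 3I = [[1, 1, 8], [-1, -1, -4], [0, 0, -2]].
This matrix has rank 2, so its null space has dimension 3 − 2 = 1.

1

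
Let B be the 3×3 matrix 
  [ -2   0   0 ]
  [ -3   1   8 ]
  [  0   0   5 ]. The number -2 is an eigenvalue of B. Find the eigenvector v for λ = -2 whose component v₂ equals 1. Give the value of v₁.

B + 2I = [[0, 0, 0], [-3, 3, 8], [0, 0, 7]].
Solving (B + 2I)v = 0 gives the eigenspace spanned by (1, 1, 0).
With v₂ = 1, v = (1, 1, 0), so v₁ = 1.

1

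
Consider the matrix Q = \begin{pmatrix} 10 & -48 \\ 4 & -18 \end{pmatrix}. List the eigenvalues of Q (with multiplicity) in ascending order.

Characteristic polynomial: p(t) = t^2 + 8t + 12 = (t + 2)(t + 6).
Roots (with multiplicity): -6, -2.

-6, -2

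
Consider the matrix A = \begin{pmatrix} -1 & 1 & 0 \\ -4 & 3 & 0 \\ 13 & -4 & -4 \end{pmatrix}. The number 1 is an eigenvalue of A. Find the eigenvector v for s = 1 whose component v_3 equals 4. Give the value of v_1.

4

A − 1I = [[-2, 1, 0], [-4, 2, 0], [13, -4, -5]].
Solving (A − 1I)v = 0 gives the eigenspace spanned by (4, 8, 4).
With v_3 = 4, v = (4, 8, 4), so v_1 = 4.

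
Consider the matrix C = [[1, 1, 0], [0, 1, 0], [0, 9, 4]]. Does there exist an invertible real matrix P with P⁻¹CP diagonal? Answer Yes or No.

No

Characteristic polynomial: p(λ) = λ^3 - 6λ^2 + 9λ - 4 = (λ - 4)(λ - 1)^2.
λ = 1 has algebraic multiplicity 2; rank(C − 1I) = 2, so geometric multiplicity = 1.
Geometric multiplicity < algebraic multiplicity, so C is not diagonalizable.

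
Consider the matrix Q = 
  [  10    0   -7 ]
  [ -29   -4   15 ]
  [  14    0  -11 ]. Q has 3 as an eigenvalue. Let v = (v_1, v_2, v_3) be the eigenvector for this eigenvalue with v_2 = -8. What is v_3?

4

Q − 3I = [[7, 0, -7], [-29, -7, 15], [14, 0, -14]].
Solving (Q − 3I)v = 0 gives the eigenspace spanned by (4, -8, 4).
With v_2 = -8, v = (4, -8, 4), so v_3 = 4.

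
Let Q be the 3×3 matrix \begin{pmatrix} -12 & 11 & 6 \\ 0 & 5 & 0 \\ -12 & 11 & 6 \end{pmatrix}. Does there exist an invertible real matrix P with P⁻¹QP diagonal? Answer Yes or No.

Characteristic polynomial: p(λ) = λ^3 + λ^2 - 30λ = λ(λ - 5)(λ + 6).
All 3 eigenvalues are distinct, so Q is diagonalizable.

Yes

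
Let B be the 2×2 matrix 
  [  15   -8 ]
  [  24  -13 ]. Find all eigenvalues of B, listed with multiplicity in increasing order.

Characteristic polynomial: p(μ) = μ^2 - 2μ - 3 = (μ - 3)(μ + 1).
Roots (with multiplicity): -1, 3.

-1, 3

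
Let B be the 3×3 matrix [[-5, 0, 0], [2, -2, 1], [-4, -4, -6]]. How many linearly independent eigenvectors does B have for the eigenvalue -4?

1

B + 4I = [[-1, 0, 0], [2, 2, 1], [-4, -4, -2]].
This matrix has rank 2, so its null space has dimension 3 − 2 = 1.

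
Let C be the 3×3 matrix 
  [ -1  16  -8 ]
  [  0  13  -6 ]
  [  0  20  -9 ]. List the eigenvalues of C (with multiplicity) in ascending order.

Characteristic polynomial: p(r) = r^3 - 3r^2 - r + 3 = (r - 3)(r - 1)(r + 1).
Roots (with multiplicity): -1, 1, 3.

-1, 1, 3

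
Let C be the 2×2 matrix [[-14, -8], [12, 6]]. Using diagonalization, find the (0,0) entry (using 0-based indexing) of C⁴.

Characteristic polynomial: μ^2 + 8μ + 12 = (μ + 2)(μ + 6), so the eigenvalues are -6, -2.
μ=-2: eigenvector (-2, 3).
μ=-6: eigenvector (-1, 1).
P = [[-2, -1], [3, 1]], D = diag(-2, -6), P⁻¹ = [[1, 1], [-3, -2]].
C⁴ = P·diag(16, 1296)·P⁻¹ = [[3856, 2560], [-3840, -2544]].
The requested entry is 3856.

3856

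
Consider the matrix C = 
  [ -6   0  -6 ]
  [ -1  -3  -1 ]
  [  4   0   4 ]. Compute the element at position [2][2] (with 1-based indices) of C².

9

Characteristic polynomial: μ^3 + 5μ^2 + 6μ = μ(μ + 2)(μ + 3), so the eigenvalues are -3, -2, 0.
μ=-2: eigenvector (3, -1, -2).
μ=0: eigenvector (-1, 0, 1).
μ=-3: eigenvector (0, 1, 0).
P = [[3, -1, 0], [-1, 0, 1], [-2, 1, 0]], D = diag(-2, 0, -3), P⁻¹ = [[1, 0, 1], [2, 0, 3], [1, 1, 1]].
C² = P·diag(4, 0, 9)·P⁻¹ = [[12, 0, 12], [5, 9, 5], [-8, 0, -8]].
The requested entry is 9.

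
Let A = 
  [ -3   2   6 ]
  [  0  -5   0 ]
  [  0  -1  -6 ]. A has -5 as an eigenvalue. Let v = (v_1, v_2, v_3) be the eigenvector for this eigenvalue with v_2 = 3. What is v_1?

6

A + 5I = [[2, 2, 6], [0, 0, 0], [0, -1, -1]].
Solving (A + 5I)v = 0 gives the eigenspace spanned by (6, 3, -3).
With v_2 = 3, v = (6, 3, -3), so v_1 = 6.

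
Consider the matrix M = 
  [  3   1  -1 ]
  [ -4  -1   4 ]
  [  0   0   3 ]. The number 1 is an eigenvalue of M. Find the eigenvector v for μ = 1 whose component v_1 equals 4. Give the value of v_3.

M − 1I = [[2, 1, -1], [-4, -2, 4], [0, 0, 2]].
Solving (M − 1I)v = 0 gives the eigenspace spanned by (4, -8, 0).
With v_1 = 4, v = (4, -8, 0), so v_3 = 0.

0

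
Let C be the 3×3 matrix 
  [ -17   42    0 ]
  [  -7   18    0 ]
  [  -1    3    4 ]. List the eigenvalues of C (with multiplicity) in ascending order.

-3, 4, 4

Characteristic polynomial: p(t) = t^3 - 5t^2 - 8t + 48 = (t - 4)^2(t + 3).
Roots (with multiplicity): -3, 4, 4.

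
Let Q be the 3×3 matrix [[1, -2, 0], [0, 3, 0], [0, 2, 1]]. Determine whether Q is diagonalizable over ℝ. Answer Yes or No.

Characteristic polynomial: p(s) = s^3 - 5s^2 + 7s - 3 = (s - 3)(s - 1)^2.
s = 1 has algebraic multiplicity 2; rank(Q − 1I) = 1, so geometric multiplicity = 2.
Every eigenvalue has geometric = algebraic multiplicity, so Q is diagonalizable.

Yes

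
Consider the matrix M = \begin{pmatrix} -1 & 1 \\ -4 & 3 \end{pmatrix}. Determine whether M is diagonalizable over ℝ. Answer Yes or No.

No

Characteristic polynomial: p(t) = t^2 - 2t + 1 = (t - 1)^2.
t = 1 has algebraic multiplicity 2; rank(M − 1I) = 1, so geometric multiplicity = 1.
Geometric multiplicity < algebraic multiplicity, so M is not diagonalizable.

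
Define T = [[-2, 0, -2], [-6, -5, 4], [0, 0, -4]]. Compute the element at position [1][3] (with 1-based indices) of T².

12

Characteristic polynomial: λ^3 + 11λ^2 + 38λ + 40 = (λ + 2)(λ + 4)(λ + 5), so the eigenvalues are -5, -4, -2.
λ=-2: eigenvector (1, -2, 0).
λ=-4: eigenvector (1, -2, 1).
λ=-5: eigenvector (0, 1, 0).
P = [[1, 1, 0], [-2, -2, 1], [0, 1, 0]], D = diag(-2, -4, -5), P⁻¹ = [[1, 0, -1], [0, 0, 1], [2, 1, 0]].
T² = P·diag(4, 16, 25)·P⁻¹ = [[4, 0, 12], [42, 25, -24], [0, 0, 16]].
The requested entry is 12.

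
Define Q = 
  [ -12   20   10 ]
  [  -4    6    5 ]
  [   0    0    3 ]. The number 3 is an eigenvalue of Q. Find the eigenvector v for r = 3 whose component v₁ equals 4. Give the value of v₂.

2

Q − 3I = [[-15, 20, 10], [-4, 3, 5], [0, 0, 0]].
Solving (Q − 3I)v = 0 gives the eigenspace spanned by (4, 2, 2).
With v₁ = 4, v = (4, 2, 2), so v₂ = 2.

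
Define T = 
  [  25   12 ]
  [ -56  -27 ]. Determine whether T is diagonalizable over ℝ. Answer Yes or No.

Yes

Characteristic polynomial: p(μ) = μ^2 + 2μ - 3 = (μ - 1)(μ + 3).
All 2 eigenvalues are distinct, so T is diagonalizable.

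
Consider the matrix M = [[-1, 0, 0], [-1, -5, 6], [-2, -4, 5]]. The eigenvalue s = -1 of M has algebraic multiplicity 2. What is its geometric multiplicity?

M + 1I = [[0, 0, 0], [-1, -4, 6], [-2, -4, 6]].
This matrix has rank 2, so its null space has dimension 3 − 2 = 1.

1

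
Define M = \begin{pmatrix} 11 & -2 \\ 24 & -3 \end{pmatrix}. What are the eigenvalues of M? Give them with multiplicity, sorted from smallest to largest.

Characteristic polynomial: p(μ) = μ^2 - 8μ + 15 = (μ - 5)(μ - 3).
Roots (with multiplicity): 3, 5.

3, 5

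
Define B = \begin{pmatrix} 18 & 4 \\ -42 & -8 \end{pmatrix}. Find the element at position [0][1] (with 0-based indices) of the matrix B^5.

Characteristic polynomial: r^2 - 10r + 24 = (r - 6)(r - 4), so the eigenvalues are 4, 6.
r=4: eigenvector (-2, 7).
r=6: eigenvector (1, -3).
P = [[-2, 1], [7, -3]], D = diag(4, 6), P⁻¹ = [[3, 1], [7, 2]].
B⁵ = P·diag(1024, 7776)·P⁻¹ = [[48288, 13504], [-141792, -39488]].
The requested entry is 13504.

13504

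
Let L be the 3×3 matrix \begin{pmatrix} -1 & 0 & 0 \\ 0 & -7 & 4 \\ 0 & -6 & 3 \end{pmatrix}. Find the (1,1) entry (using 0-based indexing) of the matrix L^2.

25

Characteristic polynomial: r^3 + 5r^2 + 7r + 3 = (r + 1)^2(r + 3), so the eigenvalues are -3, -1, -1.
r=-3: eigenvector (0, 1, 1).
r=-1: eigenvector (1, 0, 0).
r=-1: eigenvector (0, 2, 3).
P = [[0, 1, 0], [1, 0, 2], [1, 0, 3]], D = diag(-3, -1, -1), P⁻¹ = [[0, 3, -2], [1, 0, 0], [0, -1, 1]].
L² = P·diag(9, 1, 1)·P⁻¹ = [[1, 0, 0], [0, 25, -16], [0, 24, -15]].
The requested entry is 25.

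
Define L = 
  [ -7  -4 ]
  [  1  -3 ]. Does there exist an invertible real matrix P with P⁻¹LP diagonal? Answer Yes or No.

No

Characteristic polynomial: p(s) = s^2 + 10s + 25 = (s + 5)^2.
s = -5 has algebraic multiplicity 2; rank(L + 5I) = 1, so geometric multiplicity = 1.
Geometric multiplicity < algebraic multiplicity, so L is not diagonalizable.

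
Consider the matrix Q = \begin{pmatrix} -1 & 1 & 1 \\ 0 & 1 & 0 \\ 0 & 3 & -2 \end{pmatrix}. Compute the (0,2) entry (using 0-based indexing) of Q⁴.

Characteristic polynomial: t^3 + 2t^2 - t - 2 = (t - 1)(t + 1)(t + 2), so the eigenvalues are -2, -1, 1.
t=1: eigenvector (1, 1, 1).
t=-1: eigenvector (1, 0, 0).
t=-2: eigenvector (-1, 0, 1).
P = [[1, 1, -1], [1, 0, 0], [1, 0, 1]], D = diag(1, -1, -2), P⁻¹ = [[0, 1, 0], [1, -2, 1], [0, -1, 1]].
Q⁴ = P·diag(1, 1, 16)·P⁻¹ = [[1, 15, -15], [0, 1, 0], [0, -15, 16]].
The requested entry is -15.

-15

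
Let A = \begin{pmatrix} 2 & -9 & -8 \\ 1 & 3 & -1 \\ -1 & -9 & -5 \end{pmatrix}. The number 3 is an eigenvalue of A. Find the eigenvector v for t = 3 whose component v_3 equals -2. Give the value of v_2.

2

A − 3I = [[-1, -9, -8], [1, 0, -1], [-1, -9, -8]].
Solving (A − 3I)v = 0 gives the eigenspace spanned by (-2, 2, -2).
With v_3 = -2, v = (-2, 2, -2), so v_2 = 2.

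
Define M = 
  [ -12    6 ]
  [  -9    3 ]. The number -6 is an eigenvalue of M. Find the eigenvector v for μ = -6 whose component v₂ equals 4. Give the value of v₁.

4

M + 6I = [[-6, 6], [-9, 9]].
Solving (M + 6I)v = 0 gives the eigenspace spanned by (4, 4).
With v₂ = 4, v = (4, 4), so v₁ = 4.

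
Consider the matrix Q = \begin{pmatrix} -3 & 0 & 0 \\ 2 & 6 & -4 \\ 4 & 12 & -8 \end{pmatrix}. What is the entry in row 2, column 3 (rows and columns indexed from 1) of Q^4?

32

Characteristic polynomial: r^3 + 5r^2 + 6r = r(r + 2)(r + 3), so the eigenvalues are -3, -2, 0.
r=-3: eigenvector (1, -2, -4).
r=-2: eigenvector (0, 1, 2).
r=0: eigenvector (0, -2, -3).
P = [[1, 0, 0], [-2, 1, -2], [-4, 2, -3]], D = diag(-3, -2, 0), P⁻¹ = [[1, 0, 0], [2, -3, 2], [0, -2, 1]].
Q⁴ = P·diag(81, 16, 0)·P⁻¹ = [[81, 0, 0], [-130, -48, 32], [-260, -96, 64]].
The requested entry is 32.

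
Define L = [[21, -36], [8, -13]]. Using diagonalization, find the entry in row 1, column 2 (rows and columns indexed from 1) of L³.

-1764

Characteristic polynomial: λ^2 - 8λ + 15 = (λ - 5)(λ - 3), so the eigenvalues are 3, 5.
λ=3: eigenvector (2, 1).
λ=5: eigenvector (9, 4).
P = [[2, 9], [1, 4]], D = diag(3, 5), P⁻¹ = [[-4, 9], [1, -2]].
L³ = P·diag(27, 125)·P⁻¹ = [[909, -1764], [392, -757]].
The requested entry is -1764.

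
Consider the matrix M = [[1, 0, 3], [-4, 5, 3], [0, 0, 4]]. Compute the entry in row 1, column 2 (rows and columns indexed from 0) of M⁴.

Characteristic polynomial: t^3 - 10t^2 + 29t - 20 = (t - 5)(t - 4)(t - 1), so the eigenvalues are 1, 4, 5.
t=5: eigenvector (0, 1, 0).
t=4: eigenvector (1, 1, 1).
t=1: eigenvector (-1, -1, 0).
P = [[0, 1, -1], [1, 1, -1], [0, 1, 0]], D = diag(5, 4, 1), P⁻¹ = [[-1, 1, 0], [0, 0, 1], [-1, 0, 1]].
M⁴ = P·diag(625, 256, 1)·P⁻¹ = [[1, 0, 255], [-624, 625, 255], [0, 0, 256]].
The requested entry is 255.

255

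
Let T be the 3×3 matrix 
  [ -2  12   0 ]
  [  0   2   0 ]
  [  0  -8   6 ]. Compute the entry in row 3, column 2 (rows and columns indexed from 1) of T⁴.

-2560

Characteristic polynomial: s^3 - 6s^2 - 4s + 24 = (s - 6)(s - 2)(s + 2), so the eigenvalues are -2, 2, 6.
s=-2: eigenvector (1, 0, 0).
s=2: eigenvector (3, 1, 2).
s=6: eigenvector (0, 0, 1).
P = [[1, 3, 0], [0, 1, 0], [0, 2, 1]], D = diag(-2, 2, 6), P⁻¹ = [[1, -3, 0], [0, 1, 0], [0, -2, 1]].
T⁴ = P·diag(16, 16, 1296)·P⁻¹ = [[16, 0, 0], [0, 16, 0], [0, -2560, 1296]].
The requested entry is -2560.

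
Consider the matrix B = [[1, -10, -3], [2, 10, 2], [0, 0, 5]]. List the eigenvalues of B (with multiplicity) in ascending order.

5, 5, 6

Characteristic polynomial: p(λ) = λ^3 - 16λ^2 + 85λ - 150 = (λ - 6)(λ - 5)^2.
Roots (with multiplicity): 5, 5, 6.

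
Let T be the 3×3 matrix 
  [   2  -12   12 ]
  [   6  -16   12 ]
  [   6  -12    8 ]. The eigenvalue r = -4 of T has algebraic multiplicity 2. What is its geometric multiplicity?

2

T + 4I = [[6, -12, 12], [6, -12, 12], [6, -12, 12]].
This matrix has rank 1, so its null space has dimension 3 − 1 = 2.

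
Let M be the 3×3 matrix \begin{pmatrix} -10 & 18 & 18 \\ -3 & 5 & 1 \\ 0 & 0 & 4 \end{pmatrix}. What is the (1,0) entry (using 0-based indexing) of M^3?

-63

Characteristic polynomial: λ^3 + λ^2 - 16λ - 16 = (λ - 4)(λ + 1)(λ + 4), so the eigenvalues are -4, -1, 4.
λ=-4: eigenvector (3, 1, 0).
λ=-1: eigenvector (2, 1, 0).
λ=4: eigenvector (0, -1, 1).
P = [[3, 2, 0], [1, 1, -1], [0, 0, 1]], D = diag(-4, -1, 4), P⁻¹ = [[1, -2, -2], [-1, 3, 3], [0, 0, 1]].
M³ = P·diag(-64, -1, 64)·P⁻¹ = [[-190, 378, 378], [-63, 125, 61], [0, 0, 64]].
The requested entry is -63.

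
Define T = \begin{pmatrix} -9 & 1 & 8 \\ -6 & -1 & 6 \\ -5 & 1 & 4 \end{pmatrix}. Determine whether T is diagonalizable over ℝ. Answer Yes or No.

No

Characteristic polynomial: p(μ) = μ^3 + 6μ^2 + 9μ + 4 = (μ + 1)^2(μ + 4).
μ = -1 has algebraic multiplicity 2; rank(T + 1I) = 2, so geometric multiplicity = 1.
Geometric multiplicity < algebraic multiplicity, so T is not diagonalizable.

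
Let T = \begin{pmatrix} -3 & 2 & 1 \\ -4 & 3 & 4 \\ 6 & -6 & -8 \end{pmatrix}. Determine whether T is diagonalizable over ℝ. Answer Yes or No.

Characteristic polynomial: p(r) = r^3 + 8r^2 + 17r + 10 = (r + 1)(r + 2)(r + 5).
All 3 eigenvalues are distinct, so T is diagonalizable.

Yes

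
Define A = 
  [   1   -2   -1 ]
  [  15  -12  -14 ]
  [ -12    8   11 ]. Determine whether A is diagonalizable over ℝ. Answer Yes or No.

Characteristic polynomial: p(λ) = λ^3 - 3λ + 2 = (λ - 1)^2(λ + 2).
λ = 1 has algebraic multiplicity 2; rank(A − 1I) = 2, so geometric multiplicity = 1.
Geometric multiplicity < algebraic multiplicity, so A is not diagonalizable.

No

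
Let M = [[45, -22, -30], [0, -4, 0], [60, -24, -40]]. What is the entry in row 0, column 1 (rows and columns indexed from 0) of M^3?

Characteristic polynomial: t^3 - t^2 - 20t = t(t - 5)(t + 4), so the eigenvalues are -4, 0, 5.
t=0: eigenvector (-2, 0, -3).
t=-4: eigenvector (-2, 1, -4).
t=5: eigenvector (-3, 0, -4).
P = [[-2, -2, -3], [0, 1, 0], [-3, -4, -4]], D = diag(0, -4, 5), P⁻¹ = [[4, -4, -3], [0, 1, 0], [-3, 2, 2]].
M³ = P·diag(0, -64, 125)·P⁻¹ = [[1125, -622, -750], [0, -64, 0], [1500, -744, -1000]].
The requested entry is -622.

-622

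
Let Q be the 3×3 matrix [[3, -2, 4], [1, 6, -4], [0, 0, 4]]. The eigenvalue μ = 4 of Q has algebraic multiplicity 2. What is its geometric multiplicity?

2

Q − 4I = [[-1, -2, 4], [1, 2, -4], [0, 0, 0]].
This matrix has rank 1, so its null space has dimension 3 − 1 = 2.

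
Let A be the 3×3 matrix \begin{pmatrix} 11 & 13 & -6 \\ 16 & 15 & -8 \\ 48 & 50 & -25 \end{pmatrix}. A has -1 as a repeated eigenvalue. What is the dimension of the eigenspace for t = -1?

1

A + 1I = [[12, 13, -6], [16, 16, -8], [48, 50, -24]].
This matrix has rank 2, so its null space has dimension 3 − 2 = 1.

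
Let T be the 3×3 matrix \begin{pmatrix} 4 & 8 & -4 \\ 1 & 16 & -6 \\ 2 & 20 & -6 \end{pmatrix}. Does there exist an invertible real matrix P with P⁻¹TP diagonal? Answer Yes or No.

Characteristic polynomial: p(s) = s^3 - 14s^2 + 64s - 96 = (s - 6)(s - 4)^2.
s = 4 has algebraic multiplicity 2; rank(T − 4I) = 2, so geometric multiplicity = 1.
Geometric multiplicity < algebraic multiplicity, so T is not diagonalizable.

No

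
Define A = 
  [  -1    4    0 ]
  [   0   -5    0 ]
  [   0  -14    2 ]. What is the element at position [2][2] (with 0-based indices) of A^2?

4

Characteristic polynomial: r^3 + 4r^2 - 7r - 10 = (r - 2)(r + 1)(r + 5), so the eigenvalues are -5, -1, 2.
r=-1: eigenvector (1, 0, 0).
r=-5: eigenvector (-1, 1, 2).
r=2: eigenvector (0, 0, 1).
P = [[1, -1, 0], [0, 1, 0], [0, 2, 1]], D = diag(-1, -5, 2), P⁻¹ = [[1, 1, 0], [0, 1, 0], [0, -2, 1]].
A² = P·diag(1, 25, 4)·P⁻¹ = [[1, -24, 0], [0, 25, 0], [0, 42, 4]].
The requested entry is 4.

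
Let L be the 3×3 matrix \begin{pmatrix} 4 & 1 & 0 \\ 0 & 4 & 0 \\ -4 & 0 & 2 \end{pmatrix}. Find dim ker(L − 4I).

L − 4I = [[0, 1, 0], [0, 0, 0], [-4, 0, -2]].
This matrix has rank 2, so its null space has dimension 3 − 2 = 1.

1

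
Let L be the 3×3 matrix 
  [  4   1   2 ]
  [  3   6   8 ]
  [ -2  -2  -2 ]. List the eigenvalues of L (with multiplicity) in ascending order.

2, 3, 3

Characteristic polynomial: p(μ) = μ^3 - 8μ^2 + 21μ - 18 = (μ - 3)^2(μ - 2).
Roots (with multiplicity): 2, 3, 3.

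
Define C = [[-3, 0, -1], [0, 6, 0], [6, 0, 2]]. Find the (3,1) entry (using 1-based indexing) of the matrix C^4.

-6

Characteristic polynomial: s^3 - 5s^2 - 6s = s(s - 6)(s + 1), so the eigenvalues are -1, 0, 6.
s=0: eigenvector (-1, 0, 3).
s=6: eigenvector (0, 1, 0).
s=-1: eigenvector (1, 0, -2).
P = [[-1, 0, 1], [0, 1, 0], [3, 0, -2]], D = diag(0, 6, -1), P⁻¹ = [[2, 0, 1], [0, 1, 0], [3, 0, 1]].
C⁴ = P·diag(0, 1296, 1)·P⁻¹ = [[3, 0, 1], [0, 1296, 0], [-6, 0, -2]].
The requested entry is -6.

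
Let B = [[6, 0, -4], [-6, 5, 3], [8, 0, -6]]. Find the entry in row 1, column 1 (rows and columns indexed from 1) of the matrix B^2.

4

Characteristic polynomial: s^3 - 5s^2 - 4s + 20 = (s - 5)(s - 2)(s + 2), so the eigenvalues are -2, 2, 5.
s=5: eigenvector (0, 1, 0).
s=2: eigenvector (1, 1, 1).
s=-2: eigenvector (1, 0, 2).
P = [[0, 1, 1], [1, 1, 0], [0, 1, 2]], D = diag(5, 2, -2), P⁻¹ = [[-2, 1, 1], [2, 0, -1], [-1, 0, 1]].
B² = P·diag(25, 4, 4)·P⁻¹ = [[4, 0, 0], [-42, 25, 21], [0, 0, 4]].
The requested entry is 4.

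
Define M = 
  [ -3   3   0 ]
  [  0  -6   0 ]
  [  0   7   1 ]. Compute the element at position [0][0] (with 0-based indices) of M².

9

Characteristic polynomial: r^3 + 8r^2 + 9r - 18 = (r - 1)(r + 3)(r + 6), so the eigenvalues are -6, -3, 1.
r=-3: eigenvector (1, 0, 0).
r=1: eigenvector (0, 0, 1).
r=-6: eigenvector (-1, 1, -1).
P = [[1, 0, -1], [0, 0, 1], [0, 1, -1]], D = diag(-3, 1, -6), P⁻¹ = [[1, 1, 0], [0, 1, 1], [0, 1, 0]].
M² = P·diag(9, 1, 36)·P⁻¹ = [[9, -27, 0], [0, 36, 0], [0, -35, 1]].
The requested entry is 9.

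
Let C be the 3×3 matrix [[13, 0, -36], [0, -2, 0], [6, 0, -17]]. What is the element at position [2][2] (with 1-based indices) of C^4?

Characteristic polynomial: s^3 + 6s^2 + 3s - 10 = (s - 1)(s + 2)(s + 5), so the eigenvalues are -5, -2, 1.
s=1: eigenvector (3, 0, 1).
s=-2: eigenvector (0, 1, 0).
s=-5: eigenvector (2, 0, 1).
P = [[3, 0, 2], [0, 1, 0], [1, 0, 1]], D = diag(1, -2, -5), P⁻¹ = [[1, 0, -2], [0, 1, 0], [-1, 0, 3]].
C⁴ = P·diag(1, 16, 625)·P⁻¹ = [[-1247, 0, 3744], [0, 16, 0], [-624, 0, 1873]].
The requested entry is 16.

16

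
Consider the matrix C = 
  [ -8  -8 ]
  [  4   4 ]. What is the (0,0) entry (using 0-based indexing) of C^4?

Characteristic polynomial: s^2 + 4s = s(s + 4), so the eigenvalues are -4, 0.
s=-4: eigenvector (2, -1).
s=0: eigenvector (1, -1).
P = [[2, 1], [-1, -1]], D = diag(-4, 0), P⁻¹ = [[1, 1], [-1, -2]].
C⁴ = P·diag(256, 0)·P⁻¹ = [[512, 512], [-256, -256]].
The requested entry is 512.

512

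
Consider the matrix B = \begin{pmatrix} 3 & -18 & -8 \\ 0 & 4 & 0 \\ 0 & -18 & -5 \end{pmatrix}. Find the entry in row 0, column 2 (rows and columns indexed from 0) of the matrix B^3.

Characteristic polynomial: μ^3 - 2μ^2 - 23μ + 60 = (μ - 4)(μ - 3)(μ + 5), so the eigenvalues are -5, 3, 4.
μ=3: eigenvector (1, 0, 0).
μ=4: eigenvector (-2, 1, -2).
μ=-5: eigenvector (1, 0, 1).
P = [[1, -2, 1], [0, 1, 0], [0, -2, 1]], D = diag(3, 4, -5), P⁻¹ = [[1, 0, -1], [0, 1, 0], [0, 2, 1]].
B³ = P·diag(27, 64, -125)·P⁻¹ = [[27, -378, -152], [0, 64, 0], [0, -378, -125]].
The requested entry is -152.

-152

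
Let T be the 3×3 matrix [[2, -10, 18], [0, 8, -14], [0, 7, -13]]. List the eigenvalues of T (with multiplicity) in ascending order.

Characteristic polynomial: p(s) = s^3 + 3s^2 - 16s + 12 = (s - 2)(s - 1)(s + 6).
Roots (with multiplicity): -6, 1, 2.

-6, 1, 2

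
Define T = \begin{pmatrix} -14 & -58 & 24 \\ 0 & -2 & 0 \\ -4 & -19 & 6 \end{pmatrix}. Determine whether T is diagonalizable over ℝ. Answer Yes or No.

No

Characteristic polynomial: p(r) = r^3 + 10r^2 + 28r + 24 = (r + 2)^2(r + 6).
r = -2 has algebraic multiplicity 2; rank(T + 2I) = 2, so geometric multiplicity = 1.
Geometric multiplicity < algebraic multiplicity, so T is not diagonalizable.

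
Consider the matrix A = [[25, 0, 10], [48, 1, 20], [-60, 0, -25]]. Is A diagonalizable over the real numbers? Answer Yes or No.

Yes

Characteristic polynomial: p(t) = t^3 - t^2 - 25t + 25 = (t - 5)(t - 1)(t + 5).
All 3 eigenvalues are distinct, so A is diagonalizable.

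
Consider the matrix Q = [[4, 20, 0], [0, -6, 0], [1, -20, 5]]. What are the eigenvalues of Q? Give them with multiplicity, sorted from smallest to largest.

Characteristic polynomial: p(s) = s^3 - 3s^2 - 34s + 120 = (s - 5)(s - 4)(s + 6).
Roots (with multiplicity): -6, 4, 5.

-6, 4, 5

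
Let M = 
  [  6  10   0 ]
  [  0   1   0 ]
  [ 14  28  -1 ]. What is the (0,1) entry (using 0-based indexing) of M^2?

Characteristic polynomial: t^3 - 6t^2 - t + 6 = (t - 6)(t - 1)(t + 1), so the eigenvalues are -1, 1, 6.
t=6: eigenvector (1, 0, 2).
t=-1: eigenvector (0, 0, 1).
t=1: eigenvector (-2, 1, 0).
P = [[1, 0, -2], [0, 0, 1], [2, 1, 0]], D = diag(6, -1, 1), P⁻¹ = [[1, 2, 0], [-2, -4, 1], [0, 1, 0]].
M² = P·diag(36, 1, 1)·P⁻¹ = [[36, 70, 0], [0, 1, 0], [70, 140, 1]].
The requested entry is 70.

70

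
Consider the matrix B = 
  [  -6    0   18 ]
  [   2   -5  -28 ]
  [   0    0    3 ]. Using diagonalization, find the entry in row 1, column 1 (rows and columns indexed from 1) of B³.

-216

Characteristic polynomial: λ^3 + 8λ^2 - 3λ - 90 = (λ - 3)(λ + 5)(λ + 6), so the eigenvalues are -6, -5, 3.
λ=-6: eigenvector (1, -2, 0).
λ=-5: eigenvector (0, 1, 0).
λ=3: eigenvector (2, -3, 1).
P = [[1, 0, 2], [-2, 1, -3], [0, 0, 1]], D = diag(-6, -5, 3), P⁻¹ = [[1, 0, -2], [2, 1, -1], [0, 0, 1]].
B³ = P·diag(-216, -125, 27)·P⁻¹ = [[-216, 0, 486], [182, -125, -820], [0, 0, 27]].
The requested entry is -216.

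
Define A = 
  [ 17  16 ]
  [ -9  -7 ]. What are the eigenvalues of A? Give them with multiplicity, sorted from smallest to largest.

Characteristic polynomial: p(λ) = λ^2 - 10λ + 25 = (λ - 5)^2.
Roots (with multiplicity): 5, 5.

5, 5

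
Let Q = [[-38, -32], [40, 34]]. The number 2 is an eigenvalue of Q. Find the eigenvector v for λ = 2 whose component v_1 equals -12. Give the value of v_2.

Q − 2I = [[-40, -32], [40, 32]].
Solving (Q − 2I)v = 0 gives the eigenspace spanned by (-12, 15).
With v_1 = -12, v = (-12, 15), so v_2 = 15.

15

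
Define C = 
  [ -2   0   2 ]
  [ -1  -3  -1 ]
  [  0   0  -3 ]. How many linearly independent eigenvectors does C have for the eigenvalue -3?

C + 3I = [[1, 0, 2], [-1, 0, -1], [0, 0, 0]].
This matrix has rank 2, so its null space has dimension 3 − 2 = 1.

1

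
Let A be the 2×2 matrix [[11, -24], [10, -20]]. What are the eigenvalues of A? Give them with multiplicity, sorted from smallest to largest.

Characteristic polynomial: p(s) = s^2 + 9s + 20 = (s + 4)(s + 5).
Roots (with multiplicity): -5, -4.

-5, -4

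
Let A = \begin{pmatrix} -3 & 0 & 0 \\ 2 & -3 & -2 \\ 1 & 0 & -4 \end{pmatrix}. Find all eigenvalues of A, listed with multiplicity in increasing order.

-4, -3, -3

Characteristic polynomial: p(t) = t^3 + 10t^2 + 33t + 36 = (t + 3)^2(t + 4).
Roots (with multiplicity): -4, -3, -3.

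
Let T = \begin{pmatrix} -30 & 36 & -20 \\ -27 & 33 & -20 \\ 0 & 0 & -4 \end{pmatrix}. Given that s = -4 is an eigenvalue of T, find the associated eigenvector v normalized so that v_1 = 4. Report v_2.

4

T + 4I = [[-26, 36, -20], [-27, 37, -20], [0, 0, 0]].
Solving (T + 4I)v = 0 gives the eigenspace spanned by (4, 4, 2).
With v_1 = 4, v = (4, 4, 2), so v_2 = 4.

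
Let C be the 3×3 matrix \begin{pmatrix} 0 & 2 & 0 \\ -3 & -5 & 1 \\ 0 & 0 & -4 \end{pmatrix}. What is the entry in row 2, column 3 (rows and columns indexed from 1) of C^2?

Characteristic polynomial: μ^3 + 9μ^2 + 26μ + 24 = (μ + 2)(μ + 3)(μ + 4), so the eigenvalues are -4, -3, -2.
μ=-3: eigenvector (-2, 3, 0).
μ=-2: eigenvector (1, -1, 0).
μ=-4: eigenvector (1, -2, 1).
P = [[-2, 1, 1], [3, -1, -2], [0, 0, 1]], D = diag(-3, -2, -4), P⁻¹ = [[1, 1, 1], [3, 2, 1], [0, 0, 1]].
C² = P·diag(9, 4, 16)·P⁻¹ = [[-6, -10, 2], [15, 19, -9], [0, 0, 16]].
The requested entry is -9.

-9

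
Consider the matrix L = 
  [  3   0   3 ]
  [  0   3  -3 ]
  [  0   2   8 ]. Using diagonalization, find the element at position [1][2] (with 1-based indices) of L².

Characteristic polynomial: t^3 - 14t^2 + 63t - 90 = (t - 6)(t - 5)(t - 3), so the eigenvalues are 3, 5, 6.
t=3: eigenvector (1, 0, 0).
t=5: eigenvector (-3, 3, -2).
t=6: eigenvector (1, -1, 1).
P = [[1, -3, 1], [0, 3, -1], [0, -2, 1]], D = diag(3, 5, 6), P⁻¹ = [[1, 1, 0], [0, 1, 1], [0, 2, 3]].
L² = P·diag(9, 25, 36)·P⁻¹ = [[9, 6, 33], [0, 3, -33], [0, 22, 58]].
The requested entry is 6.

6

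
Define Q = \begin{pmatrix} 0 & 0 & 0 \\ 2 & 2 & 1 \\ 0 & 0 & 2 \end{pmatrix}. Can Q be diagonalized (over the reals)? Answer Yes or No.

No

Characteristic polynomial: p(λ) = λ^3 - 4λ^2 + 4λ = λ(λ - 2)^2.
λ = 2 has algebraic multiplicity 2; rank(Q − 2I) = 2, so geometric multiplicity = 1.
Geometric multiplicity < algebraic multiplicity, so Q is not diagonalizable.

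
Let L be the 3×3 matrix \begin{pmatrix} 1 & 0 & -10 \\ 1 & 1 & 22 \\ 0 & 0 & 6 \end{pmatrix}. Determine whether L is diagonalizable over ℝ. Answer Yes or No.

Characteristic polynomial: p(s) = s^3 - 8s^2 + 13s - 6 = (s - 6)(s - 1)^2.
s = 1 has algebraic multiplicity 2; rank(L − 1I) = 2, so geometric multiplicity = 1.
Geometric multiplicity < algebraic multiplicity, so L is not diagonalizable.

No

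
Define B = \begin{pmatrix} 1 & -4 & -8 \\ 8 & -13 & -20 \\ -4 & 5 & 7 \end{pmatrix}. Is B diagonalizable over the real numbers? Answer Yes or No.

Characteristic polynomial: p(λ) = λ^3 + 5λ^2 + 3λ - 9 = (λ - 1)(λ + 3)^2.
λ = -3 has algebraic multiplicity 2; rank(B + 3I) = 2, so geometric multiplicity = 1.
Geometric multiplicity < algebraic multiplicity, so B is not diagonalizable.

No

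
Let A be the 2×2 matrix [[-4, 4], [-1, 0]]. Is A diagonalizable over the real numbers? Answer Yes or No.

Characteristic polynomial: p(r) = r^2 + 4r + 4 = (r + 2)^2.
r = -2 has algebraic multiplicity 2; rank(A + 2I) = 1, so geometric multiplicity = 1.
Geometric multiplicity < algebraic multiplicity, so A is not diagonalizable.

No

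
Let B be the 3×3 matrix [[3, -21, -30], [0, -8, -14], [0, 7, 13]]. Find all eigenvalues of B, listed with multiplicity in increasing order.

Characteristic polynomial: p(t) = t^3 - 8t^2 + 9t + 18 = (t - 6)(t - 3)(t + 1).
Roots (with multiplicity): -1, 3, 6.

-1, 3, 6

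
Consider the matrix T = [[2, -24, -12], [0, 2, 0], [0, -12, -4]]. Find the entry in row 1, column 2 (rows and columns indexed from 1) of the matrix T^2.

48

Characteristic polynomial: s^3 - 12s + 16 = (s - 2)^2(s + 4), so the eigenvalues are -4, 2, 2.
s=2: eigenvector (1, 0, 0).
s=2: eigenvector (0, 1, -2).
s=-4: eigenvector (2, 0, 1).
P = [[1, 0, 2], [0, 1, 0], [0, -2, 1]], D = diag(2, 2, -4), P⁻¹ = [[1, -4, -2], [0, 1, 0], [0, 2, 1]].
T² = P·diag(4, 4, 16)·P⁻¹ = [[4, 48, 24], [0, 4, 0], [0, 24, 16]].
The requested entry is 48.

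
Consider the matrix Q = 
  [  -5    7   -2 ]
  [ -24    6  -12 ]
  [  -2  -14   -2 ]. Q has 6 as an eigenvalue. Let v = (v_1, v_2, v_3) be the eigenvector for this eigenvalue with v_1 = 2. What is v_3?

Q − 6I = [[-11, 7, -2], [-24, 0, -12], [-2, -14, -8]].
Solving (Q − 6I)v = 0 gives the eigenspace spanned by (2, 2, -4).
With v_1 = 2, v = (2, 2, -4), so v_3 = -4.

-4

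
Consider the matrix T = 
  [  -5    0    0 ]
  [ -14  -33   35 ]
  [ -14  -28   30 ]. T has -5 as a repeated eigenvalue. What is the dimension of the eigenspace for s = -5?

T + 5I = [[0, 0, 0], [-14, -28, 35], [-14, -28, 35]].
This matrix has rank 1, so its null space has dimension 3 − 1 = 2.

2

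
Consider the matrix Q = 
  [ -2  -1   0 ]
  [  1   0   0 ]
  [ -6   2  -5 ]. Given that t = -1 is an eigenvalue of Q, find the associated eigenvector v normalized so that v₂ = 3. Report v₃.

6

Q + 1I = [[-1, -1, 0], [1, 1, 0], [-6, 2, -4]].
Solving (Q + 1I)v = 0 gives the eigenspace spanned by (-3, 3, 6).
With v₂ = 3, v = (-3, 3, 6), so v₃ = 6.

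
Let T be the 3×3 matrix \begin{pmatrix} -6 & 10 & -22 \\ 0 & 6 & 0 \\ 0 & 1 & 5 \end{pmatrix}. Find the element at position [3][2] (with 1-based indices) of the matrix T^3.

91

Characteristic polynomial: μ^3 - 5μ^2 - 36μ + 180 = (μ - 6)(μ - 5)(μ + 6), so the eigenvalues are -6, 5, 6.
μ=6: eigenvector (-1, 1, 1).
μ=-6: eigenvector (1, 0, 0).
μ=5: eigenvector (-2, 0, 1).
P = [[-1, 1, -2], [1, 0, 0], [1, 0, 1]], D = diag(6, -6, 5), P⁻¹ = [[0, 1, 0], [1, -1, 2], [0, -1, 1]].
T³ = P·diag(216, -216, 125)·P⁻¹ = [[-216, 250, -682], [0, 216, 0], [0, 91, 125]].
The requested entry is 91.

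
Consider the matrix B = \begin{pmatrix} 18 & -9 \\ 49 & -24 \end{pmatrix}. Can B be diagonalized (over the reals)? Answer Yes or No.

Characteristic polynomial: p(s) = s^2 + 6s + 9 = (s + 3)^2.
s = -3 has algebraic multiplicity 2; rank(B + 3I) = 1, so geometric multiplicity = 1.
Geometric multiplicity < algebraic multiplicity, so B is not diagonalizable.

No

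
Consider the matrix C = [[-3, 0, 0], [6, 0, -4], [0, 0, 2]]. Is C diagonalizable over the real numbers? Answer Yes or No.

Yes

Characteristic polynomial: p(s) = s^3 + s^2 - 6s = s(s - 2)(s + 3).
All 3 eigenvalues are distinct, so C is diagonalizable.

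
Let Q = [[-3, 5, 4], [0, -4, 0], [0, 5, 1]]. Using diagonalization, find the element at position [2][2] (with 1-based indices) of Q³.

Characteristic polynomial: λ^3 + 6λ^2 + 5λ - 12 = (λ - 1)(λ + 3)(λ + 4), so the eigenvalues are -4, -3, 1.
λ=-3: eigenvector (1, 0, 0).
λ=-4: eigenvector (-1, 1, -1).
λ=1: eigenvector (1, 0, 1).
P = [[1, -1, 1], [0, 1, 0], [0, -1, 1]], D = diag(-3, -4, 1), P⁻¹ = [[1, 0, -1], [0, 1, 0], [0, 1, 1]].
Q³ = P·diag(-27, -64, 1)·P⁻¹ = [[-27, 65, 28], [0, -64, 0], [0, 65, 1]].
The requested entry is -64.

-64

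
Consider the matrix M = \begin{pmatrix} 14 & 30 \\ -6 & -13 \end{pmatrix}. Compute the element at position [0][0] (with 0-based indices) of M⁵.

Characteristic polynomial: s^2 - s - 2 = (s - 2)(s + 1), so the eigenvalues are -1, 2.
s=-1: eigenvector (2, -1).
s=2: eigenvector (-5, 2).
P = [[2, -5], [-1, 2]], D = diag(-1, 2), P⁻¹ = [[-2, -5], [-1, -2]].
M⁵ = P·diag(-1, 32)·P⁻¹ = [[164, 330], [-66, -133]].
The requested entry is 164.

164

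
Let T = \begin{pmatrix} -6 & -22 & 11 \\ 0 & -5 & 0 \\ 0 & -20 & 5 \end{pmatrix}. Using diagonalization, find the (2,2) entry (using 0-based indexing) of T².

Characteristic polynomial: λ^3 + 6λ^2 - 25λ - 150 = (λ - 5)(λ + 5)(λ + 6), so the eigenvalues are -6, -5, 5.
λ=-6: eigenvector (1, 0, 0).
λ=-5: eigenvector (0, 1, 2).
λ=5: eigenvector (1, 0, 1).
P = [[1, 0, 1], [0, 1, 0], [0, 2, 1]], D = diag(-6, -5, 5), P⁻¹ = [[1, 2, -1], [0, 1, 0], [0, -2, 1]].
T² = P·diag(36, 25, 25)·P⁻¹ = [[36, 22, -11], [0, 25, 0], [0, 0, 25]].
The requested entry is 25.

25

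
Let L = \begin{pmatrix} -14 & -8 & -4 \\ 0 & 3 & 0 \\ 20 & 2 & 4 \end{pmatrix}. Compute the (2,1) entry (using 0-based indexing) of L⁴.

Characteristic polynomial: λ^3 + 7λ^2 - 6λ - 72 = (λ - 3)(λ + 4)(λ + 6), so the eigenvalues are -6, -4, 3.
λ=3: eigenvector (0, 1, -2).
λ=-6: eigenvector (1, 0, -2).
λ=-4: eigenvector (-2, 0, 5).
P = [[0, 1, -2], [1, 0, 0], [-2, -2, 5]], D = diag(3, -6, -4), P⁻¹ = [[0, 1, 0], [5, 4, 2], [2, 2, 1]].
L⁴ = P·diag(81, 1296, 256)·P⁻¹ = [[5456, 4160, 2080], [0, 81, 0], [-10400, -7970, -3904]].
The requested entry is -7970.

-7970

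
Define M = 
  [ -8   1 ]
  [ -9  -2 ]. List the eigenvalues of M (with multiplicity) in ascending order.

Characteristic polynomial: p(λ) = λ^2 + 10λ + 25 = (λ + 5)^2.
Roots (with multiplicity): -5, -5.

-5, -5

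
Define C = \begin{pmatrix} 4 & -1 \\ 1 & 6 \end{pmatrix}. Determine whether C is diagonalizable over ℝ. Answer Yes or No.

Characteristic polynomial: p(r) = r^2 - 10r + 25 = (r - 5)^2.
r = 5 has algebraic multiplicity 2; rank(C − 5I) = 1, so geometric multiplicity = 1.
Geometric multiplicity < algebraic multiplicity, so C is not diagonalizable.

No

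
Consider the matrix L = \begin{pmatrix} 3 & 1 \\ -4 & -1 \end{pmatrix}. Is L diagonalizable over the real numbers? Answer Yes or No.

No

Characteristic polynomial: p(μ) = μ^2 - 2μ + 1 = (μ - 1)^2.
μ = 1 has algebraic multiplicity 2; rank(L − 1I) = 1, so geometric multiplicity = 1.
Geometric multiplicity < algebraic multiplicity, so L is not diagonalizable.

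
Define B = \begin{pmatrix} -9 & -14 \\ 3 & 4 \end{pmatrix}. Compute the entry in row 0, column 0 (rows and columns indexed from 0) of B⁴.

Characteristic polynomial: r^2 + 5r + 6 = (r + 2)(r + 3), so the eigenvalues are -3, -2.
r=-3: eigenvector (7, -3).
r=-2: eigenvector (-2, 1).
P = [[7, -2], [-3, 1]], D = diag(-3, -2), P⁻¹ = [[1, 2], [3, 7]].
B⁴ = P·diag(81, 16)·P⁻¹ = [[471, 910], [-195, -374]].
The requested entry is 471.

471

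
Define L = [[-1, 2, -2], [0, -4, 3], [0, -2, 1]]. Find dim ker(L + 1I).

2

L + 1I = [[0, 2, -2], [0, -3, 3], [0, -2, 2]].
This matrix has rank 1, so its null space has dimension 3 − 1 = 2.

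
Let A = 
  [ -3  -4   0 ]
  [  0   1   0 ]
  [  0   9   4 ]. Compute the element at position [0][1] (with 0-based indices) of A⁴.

Characteristic polynomial: r^3 - 2r^2 - 11r + 12 = (r - 4)(r - 1)(r + 3), so the eigenvalues are -3, 1, 4.
r=-3: eigenvector (1, 0, 0).
r=1: eigenvector (-1, 1, -3).
r=4: eigenvector (0, 0, 1).
P = [[1, -1, 0], [0, 1, 0], [0, -3, 1]], D = diag(-3, 1, 4), P⁻¹ = [[1, 1, 0], [0, 1, 0], [0, 3, 1]].
A⁴ = P·diag(81, 1, 256)·P⁻¹ = [[81, 80, 0], [0, 1, 0], [0, 765, 256]].
The requested entry is 80.

80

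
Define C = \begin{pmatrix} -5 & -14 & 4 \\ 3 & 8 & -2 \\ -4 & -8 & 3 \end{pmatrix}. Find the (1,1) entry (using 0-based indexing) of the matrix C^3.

Characteristic polynomial: r^3 - 6r^2 + 11r - 6 = (r - 3)(r - 2)(r - 1), so the eigenvalues are 1, 2, 3.
r=1: eigenvector (-1, 1, 2).
r=3: eigenvector (4, -2, 1).
r=2: eigenvector (-2, 1, 0).
P = [[-1, 4, -2], [1, -2, 1], [2, 1, 0]], D = diag(1, 3, 2), P⁻¹ = [[1, 2, 0], [-2, -4, 1], [-5, -9, 2]].
C³ = P·diag(1, 27, 8)·P⁻¹ = [[-137, -290, 76], [69, 146, -38], [-52, -104, 27]].
The requested entry is 146.

146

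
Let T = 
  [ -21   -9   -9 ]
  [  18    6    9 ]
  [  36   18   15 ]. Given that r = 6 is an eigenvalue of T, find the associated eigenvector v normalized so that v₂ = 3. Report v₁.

T − 6I = [[-27, -9, -9], [18, 0, 9], [36, 18, 9]].
Solving (T − 6I)v = 0 gives the eigenspace spanned by (-3, 3, 6).
With v₂ = 3, v = (-3, 3, 6), so v₁ = -3.

-3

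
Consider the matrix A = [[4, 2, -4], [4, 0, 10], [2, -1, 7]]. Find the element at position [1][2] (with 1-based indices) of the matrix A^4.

240

Characteristic polynomial: t^3 - 11t^2 + 38t - 40 = (t - 5)(t - 4)(t - 2), so the eigenvalues are 2, 4, 5.
t=4: eigenvector (1, -4, -2).
t=2: eigenvector (-1, 3, 1).
t=5: eigenvector (0, 2, 1).
P = [[1, -1, 0], [-4, 3, 2], [-2, 1, 1]], D = diag(4, 2, 5), P⁻¹ = [[1, 1, -2], [0, 1, -2], [2, 1, -1]].
A⁴ = P·diag(256, 16, 625)·P⁻¹ = [[256, 240, -480], [1476, 274, 702], [738, 129, 367]].
The requested entry is 240.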